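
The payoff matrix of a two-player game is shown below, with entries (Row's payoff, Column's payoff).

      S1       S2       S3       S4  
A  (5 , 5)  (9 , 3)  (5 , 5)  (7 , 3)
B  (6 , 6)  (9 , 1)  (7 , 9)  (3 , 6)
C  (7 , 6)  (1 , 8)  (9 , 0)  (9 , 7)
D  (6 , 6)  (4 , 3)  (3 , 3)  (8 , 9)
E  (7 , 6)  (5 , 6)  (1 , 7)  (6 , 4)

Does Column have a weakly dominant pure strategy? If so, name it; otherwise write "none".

none

S1 fails to dominate S2 at C (6<8).
S2 fails to dominate S1 at A (3<5).
S3 fails to dominate S1 at C (0<6).
S4 fails to dominate S1 at A (3<5).
No single strategy dominates all the others.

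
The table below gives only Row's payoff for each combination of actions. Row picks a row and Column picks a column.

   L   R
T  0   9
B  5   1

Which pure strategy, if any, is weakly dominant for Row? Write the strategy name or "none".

none

T fails to dominate B at L (0<5).
B fails to dominate T at R (1<9).
No single strategy dominates all the others.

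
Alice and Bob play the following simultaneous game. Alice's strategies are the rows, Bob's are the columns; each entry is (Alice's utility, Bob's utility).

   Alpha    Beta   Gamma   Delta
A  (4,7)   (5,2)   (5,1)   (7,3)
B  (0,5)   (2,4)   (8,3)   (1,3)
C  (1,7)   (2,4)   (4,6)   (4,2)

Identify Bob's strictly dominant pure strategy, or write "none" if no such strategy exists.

Alpha

Alpha vs Beta: A: 7>2, B: 5>4, C: 7>4.
Alpha vs Gamma: A: 7>1, B: 5>3, C: 7>6.
Alpha vs Delta: A: 7>3, B: 5>3, C: 7>2.
Alpha strictly beats every other strategy against every opponent action, so it is strictly dominant.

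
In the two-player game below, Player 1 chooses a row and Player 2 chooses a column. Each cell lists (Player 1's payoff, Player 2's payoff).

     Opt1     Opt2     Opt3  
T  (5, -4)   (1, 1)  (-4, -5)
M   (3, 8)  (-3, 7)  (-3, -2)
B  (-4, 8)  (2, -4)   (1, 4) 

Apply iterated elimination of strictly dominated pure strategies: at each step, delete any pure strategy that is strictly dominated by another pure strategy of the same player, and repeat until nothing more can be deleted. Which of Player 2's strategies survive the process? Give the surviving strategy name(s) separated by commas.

For Player 2, Opt1 strictly dominates Opt3 on the remaining rows (T: -4>-5, M: 8>-2, B: 8>4); eliminate Opt3.
Player 1's strategy M is strictly dominated by T (Opt1: 5>3, Opt2: 1>-3) and is removed.
Among the remaining strategies, none is strictly dominated by another pure strategy of the same player, so the elimination stops.
Surviving strategies — Player 1: {T, B}; Player 2: {Opt1, Opt2}.

Opt1, Opt2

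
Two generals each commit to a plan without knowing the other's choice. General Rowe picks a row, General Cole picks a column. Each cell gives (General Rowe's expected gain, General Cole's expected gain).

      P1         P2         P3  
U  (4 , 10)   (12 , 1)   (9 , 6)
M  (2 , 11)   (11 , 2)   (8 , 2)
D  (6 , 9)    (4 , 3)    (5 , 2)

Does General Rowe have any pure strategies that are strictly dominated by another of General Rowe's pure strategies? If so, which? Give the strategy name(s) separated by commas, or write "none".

Nothing dominates U: M at P1 (4>2); D at P2 (12>4).
M: dominated, since U does at least as well everywhere (P1: 4>2, P2: 12>11, P3: 9>8).
D: no other strategy beats it everywhere (U at P1 (6>4); M at P1 (6>2)).

M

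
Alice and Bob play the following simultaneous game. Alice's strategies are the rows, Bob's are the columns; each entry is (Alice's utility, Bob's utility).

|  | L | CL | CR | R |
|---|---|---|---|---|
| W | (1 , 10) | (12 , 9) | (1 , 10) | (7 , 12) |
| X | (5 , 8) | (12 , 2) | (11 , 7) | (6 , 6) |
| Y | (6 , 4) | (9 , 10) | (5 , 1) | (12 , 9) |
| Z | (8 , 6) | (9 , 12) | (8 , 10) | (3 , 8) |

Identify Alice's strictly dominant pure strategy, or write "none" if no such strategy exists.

W fails to dominate X at L (1<5).
X fails to dominate W at CL (12=12).
Y fails to dominate W at CL (9<12).
Z fails to dominate W at CL (9<12).
No single strategy dominates all the others.

none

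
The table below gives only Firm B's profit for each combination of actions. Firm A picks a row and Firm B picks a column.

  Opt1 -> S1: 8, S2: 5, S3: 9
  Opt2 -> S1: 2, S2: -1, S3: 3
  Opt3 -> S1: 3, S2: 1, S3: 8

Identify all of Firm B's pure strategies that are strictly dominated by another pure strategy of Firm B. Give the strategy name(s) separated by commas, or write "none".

S1, S2

S3 strictly dominates S1 — Opt1: 9>8, Opt2: 3>2, Opt3: 8>3.
S2 is strictly dominated by S1 (Opt1: 8>5, Opt2: 2>-1, Opt3: 3>1).
S3: no other strategy beats it everywhere (S1 at Opt1 (9>8); S2 at Opt1 (9>5)).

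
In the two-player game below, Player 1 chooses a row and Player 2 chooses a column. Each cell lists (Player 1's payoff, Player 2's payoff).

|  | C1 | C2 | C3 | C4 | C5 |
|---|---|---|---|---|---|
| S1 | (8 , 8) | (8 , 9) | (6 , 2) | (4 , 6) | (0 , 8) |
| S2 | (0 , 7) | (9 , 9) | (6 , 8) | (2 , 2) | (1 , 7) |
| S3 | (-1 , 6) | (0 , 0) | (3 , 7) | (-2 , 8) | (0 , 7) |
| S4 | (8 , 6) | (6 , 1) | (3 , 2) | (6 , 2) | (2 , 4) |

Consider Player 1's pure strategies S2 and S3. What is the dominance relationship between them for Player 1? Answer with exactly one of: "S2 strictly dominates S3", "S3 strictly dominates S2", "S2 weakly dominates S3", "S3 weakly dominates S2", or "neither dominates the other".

S2 strictly dominates S3

Compare S2 to S3 across each choice by Player 2: C1: 0>-1, C2: 9>0, C3: 6>3, C4: 2>-2, C5: 1>0.
Every comparison favours S2, so S2 strictly dominates S3.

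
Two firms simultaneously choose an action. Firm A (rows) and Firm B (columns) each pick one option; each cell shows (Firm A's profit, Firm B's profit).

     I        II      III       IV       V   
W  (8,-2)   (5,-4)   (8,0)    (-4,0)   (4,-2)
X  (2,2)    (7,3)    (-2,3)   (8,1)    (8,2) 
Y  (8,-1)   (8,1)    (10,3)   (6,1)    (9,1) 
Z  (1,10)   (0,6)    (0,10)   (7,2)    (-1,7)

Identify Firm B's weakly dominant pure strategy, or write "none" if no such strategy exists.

III vs I: W: 0>-2, X: 3>2, Y: 3>-1, Z: 10=10.
III vs II: W: 0>-4, X: 3=3, Y: 3>1, Z: 10>6.
III vs IV: W: 0=0, X: 3>1, Y: 3>1, Z: 10>2.
III vs V: W: 0>-2, X: 3>2, Y: 3>1, Z: 10>7.
III is at least as good as every other strategy against every opponent action, so it is weakly dominant.

III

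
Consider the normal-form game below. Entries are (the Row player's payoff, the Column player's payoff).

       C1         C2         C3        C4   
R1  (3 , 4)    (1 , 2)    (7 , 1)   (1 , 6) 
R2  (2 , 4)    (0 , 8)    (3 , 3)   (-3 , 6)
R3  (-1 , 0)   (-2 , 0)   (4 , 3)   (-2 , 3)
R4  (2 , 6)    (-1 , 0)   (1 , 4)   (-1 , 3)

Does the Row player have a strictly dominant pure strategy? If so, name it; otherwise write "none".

R1 vs R2: C1: 3>2, C2: 1>0, C3: 7>3, C4: 1>-3.
R1 vs R3: C1: 3>-1, C2: 1>-2, C3: 7>4, C4: 1>-2.
R1 vs R4: C1: 3>2, C2: 1>-1, C3: 7>1, C4: 1>-1.
R1 strictly beats every other strategy against every opponent action, so it is strictly dominant.

R1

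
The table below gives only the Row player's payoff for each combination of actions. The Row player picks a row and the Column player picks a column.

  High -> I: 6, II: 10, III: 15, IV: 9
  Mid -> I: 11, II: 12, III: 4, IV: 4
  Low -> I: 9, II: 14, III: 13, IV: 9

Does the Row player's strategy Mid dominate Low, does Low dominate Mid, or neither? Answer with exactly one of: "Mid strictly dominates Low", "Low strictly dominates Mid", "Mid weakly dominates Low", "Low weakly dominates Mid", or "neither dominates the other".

Compare Mid to Low across each choice by the Column player: I: 11>9, II: 12<14, III: 4<13, IV: 4<9.
Mid does better at I but worse at II, III, IV; neither strategy dominates the other.

neither dominates the other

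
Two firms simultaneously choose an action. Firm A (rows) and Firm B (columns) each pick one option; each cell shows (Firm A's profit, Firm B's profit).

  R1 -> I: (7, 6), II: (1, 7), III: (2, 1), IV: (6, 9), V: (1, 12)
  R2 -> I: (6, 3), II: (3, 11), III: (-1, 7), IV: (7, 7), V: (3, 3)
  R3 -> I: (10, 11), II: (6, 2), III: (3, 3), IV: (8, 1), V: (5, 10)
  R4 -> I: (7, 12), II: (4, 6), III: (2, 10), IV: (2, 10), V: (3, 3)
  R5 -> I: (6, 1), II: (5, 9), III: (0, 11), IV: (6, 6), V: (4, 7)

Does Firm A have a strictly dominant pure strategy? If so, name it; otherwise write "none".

R3 vs R1: I: 10>7, II: 6>1, III: 3>2, IV: 8>6, V: 5>1.
R3 vs R2: I: 10>6, II: 6>3, III: 3>-1, IV: 8>7, V: 5>3.
R3 vs R4: I: 10>7, II: 6>4, III: 3>2, IV: 8>2, V: 5>3.
R3 vs R5: I: 10>6, II: 6>5, III: 3>0, IV: 8>6, V: 5>4.
R3 strictly beats every other strategy against every opponent action, so it is strictly dominant.

R3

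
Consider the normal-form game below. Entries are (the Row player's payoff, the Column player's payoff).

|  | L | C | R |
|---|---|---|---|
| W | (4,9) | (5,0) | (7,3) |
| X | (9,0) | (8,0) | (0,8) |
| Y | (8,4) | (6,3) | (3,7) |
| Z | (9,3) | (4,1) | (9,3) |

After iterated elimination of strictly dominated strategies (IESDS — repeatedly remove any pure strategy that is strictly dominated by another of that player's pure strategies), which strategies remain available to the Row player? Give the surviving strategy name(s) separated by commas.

For the Column player, R strictly dominates C on the remaining rows (W: 3>0, X: 8>0, Y: 7>3, Z: 3>1); eliminate C.
The Row player's strategy W is strictly dominated by Z (L: 9>4, R: 9>7) and is removed.
Row Y is eliminated: Z beats it against every remaining column (L: 9>8, R: 9>3).
Among the remaining strategies, none is strictly dominated by another pure strategy of the same player, so the elimination stops.
Surviving strategies — the Row player: {X, Z}; the Column player: {L, R}.

X, Z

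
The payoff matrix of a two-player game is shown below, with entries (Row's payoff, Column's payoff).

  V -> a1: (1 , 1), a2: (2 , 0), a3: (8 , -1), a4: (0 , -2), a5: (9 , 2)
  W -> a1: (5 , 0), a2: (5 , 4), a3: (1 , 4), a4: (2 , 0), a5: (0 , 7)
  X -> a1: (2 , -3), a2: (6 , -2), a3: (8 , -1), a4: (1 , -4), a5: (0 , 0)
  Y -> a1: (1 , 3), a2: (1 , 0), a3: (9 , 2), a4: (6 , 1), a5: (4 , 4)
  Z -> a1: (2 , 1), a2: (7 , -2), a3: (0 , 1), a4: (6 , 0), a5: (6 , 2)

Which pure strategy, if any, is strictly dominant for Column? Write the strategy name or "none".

a5 vs a1: V: 2>1, W: 7>0, X: 0>-3, Y: 4>3, Z: 2>1.
a5 vs a2: V: 2>0, W: 7>4, X: 0>-2, Y: 4>0, Z: 2>-2.
a5 vs a3: V: 2>-1, W: 7>4, X: 0>-1, Y: 4>2, Z: 2>1.
a5 vs a4: V: 2>-2, W: 7>0, X: 0>-4, Y: 4>1, Z: 2>0.
a5 strictly beats every other strategy against every opponent action, so it is strictly dominant.

a5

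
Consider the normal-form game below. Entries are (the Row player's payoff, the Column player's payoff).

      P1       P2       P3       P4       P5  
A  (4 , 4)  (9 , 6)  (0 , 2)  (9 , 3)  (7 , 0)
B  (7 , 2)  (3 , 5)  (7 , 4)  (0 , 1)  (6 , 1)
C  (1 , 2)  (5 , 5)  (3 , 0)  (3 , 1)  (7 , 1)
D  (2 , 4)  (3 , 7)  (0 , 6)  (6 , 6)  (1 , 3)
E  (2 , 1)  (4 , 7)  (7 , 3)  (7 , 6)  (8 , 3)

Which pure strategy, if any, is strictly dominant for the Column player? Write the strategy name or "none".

P2

P2 vs P1: A: 6>4, B: 5>2, C: 5>2, D: 7>4, E: 7>1.
P2 vs P3: A: 6>2, B: 5>4, C: 5>0, D: 7>6, E: 7>3.
P2 vs P4: A: 6>3, B: 5>1, C: 5>1, D: 7>6, E: 7>6.
P2 vs P5: A: 6>0, B: 5>1, C: 5>1, D: 7>3, E: 7>3.
P2 strictly beats every other strategy against every opponent action, so it is strictly dominant.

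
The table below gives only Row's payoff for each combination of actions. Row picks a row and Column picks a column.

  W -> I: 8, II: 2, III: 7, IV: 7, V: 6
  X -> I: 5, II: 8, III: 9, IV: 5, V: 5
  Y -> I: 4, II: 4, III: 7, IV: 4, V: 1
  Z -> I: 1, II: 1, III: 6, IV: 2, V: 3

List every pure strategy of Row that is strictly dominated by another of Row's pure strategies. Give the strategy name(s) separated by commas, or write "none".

Nothing dominates W: X at I (8>5); Y at I (8>4); Z at I (8>1).
X: no other strategy beats it everywhere (W at II (8>2); Y at I (5>4); Z at I (5>1)).
X strictly dominates Y — I: 5>4, II: 8>4, III: 9>7, IV: 5>4, V: 5>1.
Z is strictly dominated by W (I: 8>1, II: 2>1, III: 7>6, IV: 7>2, V: 6>3).

Y, Z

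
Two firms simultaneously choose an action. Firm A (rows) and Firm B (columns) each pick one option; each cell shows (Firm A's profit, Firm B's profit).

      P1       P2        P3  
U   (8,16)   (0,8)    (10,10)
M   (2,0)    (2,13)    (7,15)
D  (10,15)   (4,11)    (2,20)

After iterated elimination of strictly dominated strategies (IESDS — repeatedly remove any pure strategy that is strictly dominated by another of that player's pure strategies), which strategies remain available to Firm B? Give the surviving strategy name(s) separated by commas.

Firm B's strategy P2 is strictly dominated by P3 (U: 10>8, M: 15>13, D: 20>11) and is removed.
For Firm A, U strictly dominates M on the remaining columns (P1: 8>2, P3: 10>7); eliminate M.
Among the remaining strategies, none is strictly dominated by another pure strategy of the same player, so the elimination stops.
Surviving strategies — Firm A: {U, D}; Firm B: {P1, P3}.

P1, P3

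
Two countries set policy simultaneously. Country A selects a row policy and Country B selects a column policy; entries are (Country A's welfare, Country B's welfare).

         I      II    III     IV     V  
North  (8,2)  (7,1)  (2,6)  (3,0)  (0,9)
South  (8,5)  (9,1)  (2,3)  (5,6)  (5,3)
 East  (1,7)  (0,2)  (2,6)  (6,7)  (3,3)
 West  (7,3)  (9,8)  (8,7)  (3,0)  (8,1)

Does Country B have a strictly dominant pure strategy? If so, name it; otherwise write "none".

I fails to dominate II at West (3<8).
II fails to dominate I at North (1<2).
III fails to dominate I at South (3<5).
IV fails to dominate I at North (0<2).
V fails to dominate I at South (3<5).
No single strategy dominates all the others.

none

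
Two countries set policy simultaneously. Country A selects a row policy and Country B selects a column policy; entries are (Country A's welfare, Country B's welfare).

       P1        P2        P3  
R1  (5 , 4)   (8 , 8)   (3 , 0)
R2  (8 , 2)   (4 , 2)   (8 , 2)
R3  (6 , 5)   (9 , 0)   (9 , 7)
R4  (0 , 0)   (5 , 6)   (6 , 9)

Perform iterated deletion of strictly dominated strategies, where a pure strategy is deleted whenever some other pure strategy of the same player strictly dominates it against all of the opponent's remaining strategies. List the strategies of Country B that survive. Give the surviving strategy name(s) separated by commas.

P1, P2, P3

For Country A, R3 strictly dominates R1 on the remaining columns (P1: 6>5, P2: 9>8, P3: 9>3); eliminate R1.
For Country A, R3 strictly dominates R4 on the remaining columns (P1: 6>0, P2: 9>5, P3: 9>6); eliminate R4.
Among the remaining strategies, none is strictly dominated by another pure strategy of the same player, so the elimination stops.
Surviving strategies — Country A: {R2, R3}; Country B: {P1, P2, P3}.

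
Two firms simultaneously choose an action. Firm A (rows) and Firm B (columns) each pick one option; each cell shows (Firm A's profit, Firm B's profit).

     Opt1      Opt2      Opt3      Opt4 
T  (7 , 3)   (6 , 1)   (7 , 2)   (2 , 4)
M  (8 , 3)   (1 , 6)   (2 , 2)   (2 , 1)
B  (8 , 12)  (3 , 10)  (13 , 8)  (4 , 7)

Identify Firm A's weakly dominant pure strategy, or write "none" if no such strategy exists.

T fails to dominate M at Opt1 (7<8).
M fails to dominate T at Opt2 (1<6).
B fails to dominate T at Opt2 (3<6).
No single strategy dominates all the others.

none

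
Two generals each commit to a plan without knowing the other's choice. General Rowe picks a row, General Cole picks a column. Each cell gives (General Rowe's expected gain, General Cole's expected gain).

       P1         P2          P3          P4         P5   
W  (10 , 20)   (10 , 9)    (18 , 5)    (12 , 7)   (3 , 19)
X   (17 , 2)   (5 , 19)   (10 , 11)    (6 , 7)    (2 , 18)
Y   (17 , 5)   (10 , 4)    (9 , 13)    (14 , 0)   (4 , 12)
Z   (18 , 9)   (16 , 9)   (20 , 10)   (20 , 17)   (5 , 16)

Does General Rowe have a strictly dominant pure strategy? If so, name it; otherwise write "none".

Z

Z vs W: P1: 18>10, P2: 16>10, P3: 20>18, P4: 20>12, P5: 5>3.
Z vs X: P1: 18>17, P2: 16>5, P3: 20>10, P4: 20>6, P5: 5>2.
Z vs Y: P1: 18>17, P2: 16>10, P3: 20>9, P4: 20>14, P5: 5>4.
Z strictly beats every other strategy against every opponent action, so it is strictly dominant.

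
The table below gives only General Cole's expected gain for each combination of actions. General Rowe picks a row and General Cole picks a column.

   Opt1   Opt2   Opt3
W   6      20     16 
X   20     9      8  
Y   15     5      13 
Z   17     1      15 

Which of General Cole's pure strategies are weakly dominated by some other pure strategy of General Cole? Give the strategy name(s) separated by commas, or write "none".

Nothing dominates Opt1: Opt2 at X (20>9); Opt3 at X (20>8).
Opt2 is not dominated — it holds its own against Opt1 at W (20>6); Opt3 at W (20>16).
Opt3: no other strategy beats it everywhere (Opt1 at W (16>6); Opt2 at Y (13>5)).

none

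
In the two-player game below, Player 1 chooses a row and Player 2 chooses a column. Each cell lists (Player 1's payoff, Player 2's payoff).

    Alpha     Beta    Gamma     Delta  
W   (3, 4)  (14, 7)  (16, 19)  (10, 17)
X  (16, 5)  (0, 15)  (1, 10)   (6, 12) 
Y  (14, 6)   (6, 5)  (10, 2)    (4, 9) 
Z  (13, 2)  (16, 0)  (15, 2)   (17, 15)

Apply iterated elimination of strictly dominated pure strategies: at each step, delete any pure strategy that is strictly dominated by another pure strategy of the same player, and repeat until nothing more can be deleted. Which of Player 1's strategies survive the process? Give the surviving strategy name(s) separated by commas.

Column Alpha is eliminated: Delta beats it against every remaining row (W: 17>4, X: 12>5, Y: 9>6, Z: 15>2).
Player 1's strategy X is strictly dominated by W (Beta: 14>0, Gamma: 16>1, Delta: 10>6) and is removed.
Row Y is eliminated: W beats it against every remaining column (Beta: 14>6, Gamma: 16>10, Delta: 10>4).
For Player 2, Gamma strictly dominates Beta on the remaining rows (W: 19>7, Z: 2>0); eliminate Beta.
Among the remaining strategies, none is strictly dominated by another pure strategy of the same player, so the elimination stops.
Surviving strategies — Player 1: {W, Z}; Player 2: {Gamma, Delta}.

W, Z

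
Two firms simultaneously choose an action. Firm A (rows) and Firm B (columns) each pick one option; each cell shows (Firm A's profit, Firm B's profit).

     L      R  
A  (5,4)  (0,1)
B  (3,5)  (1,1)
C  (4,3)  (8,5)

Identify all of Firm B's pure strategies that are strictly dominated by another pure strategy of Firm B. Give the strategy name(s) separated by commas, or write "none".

L is not dominated — it holds its own against R at A (4>1).
Nothing dominates R: L at C (5>3).

none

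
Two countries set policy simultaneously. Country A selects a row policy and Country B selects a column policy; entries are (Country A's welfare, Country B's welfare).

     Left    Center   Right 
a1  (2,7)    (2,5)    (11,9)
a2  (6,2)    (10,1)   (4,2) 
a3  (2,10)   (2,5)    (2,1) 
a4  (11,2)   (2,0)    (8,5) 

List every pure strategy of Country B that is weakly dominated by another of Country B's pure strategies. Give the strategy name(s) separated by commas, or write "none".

Left: no other strategy beats it everywhere (Center at a1 (7>5); Right at a3 (10>1)).
Left weakly dominates Center — a1: 7>5, a2: 2>1, a3: 10>5, a4: 2>0.
Right is not dominated — it holds its own against Left at a1 (9>7); Center at a1 (9>5).

Center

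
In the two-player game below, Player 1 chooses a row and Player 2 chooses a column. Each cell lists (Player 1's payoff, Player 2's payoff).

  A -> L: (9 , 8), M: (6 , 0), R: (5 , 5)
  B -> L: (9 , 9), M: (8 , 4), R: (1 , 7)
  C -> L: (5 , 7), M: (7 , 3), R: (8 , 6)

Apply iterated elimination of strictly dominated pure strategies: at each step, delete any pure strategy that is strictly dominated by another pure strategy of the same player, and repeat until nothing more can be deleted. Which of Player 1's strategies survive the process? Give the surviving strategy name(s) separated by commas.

A, B

For Player 2, L strictly dominates M on the remaining rows (A: 8>0, B: 9>4, C: 7>3); eliminate M.
For Player 2, L strictly dominates R on the remaining rows (A: 8>5, B: 9>7, C: 7>6); eliminate R.
Player 1's strategy C is strictly dominated by A (L: 9>5) and is removed.
Among the remaining strategies, none is strictly dominated by another pure strategy of the same player, so the elimination stops.
Surviving strategies — Player 1: {A, B}; Player 2: {L}.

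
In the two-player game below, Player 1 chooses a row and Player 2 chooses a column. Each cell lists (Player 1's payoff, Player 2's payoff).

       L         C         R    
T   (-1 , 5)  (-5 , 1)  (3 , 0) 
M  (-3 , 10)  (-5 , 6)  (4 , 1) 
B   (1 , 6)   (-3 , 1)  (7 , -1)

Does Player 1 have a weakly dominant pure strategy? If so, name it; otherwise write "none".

B

B vs T: L: 1>-1, C: -3>-5, R: 7>3.
B vs M: L: 1>-3, C: -3>-5, R: 7>4.
B is at least as good as every other strategy against every opponent action, so it is weakly dominant.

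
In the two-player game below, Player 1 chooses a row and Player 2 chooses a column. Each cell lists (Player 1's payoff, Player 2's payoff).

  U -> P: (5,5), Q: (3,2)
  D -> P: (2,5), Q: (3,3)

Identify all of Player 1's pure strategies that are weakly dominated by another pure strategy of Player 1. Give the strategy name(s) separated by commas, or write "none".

U is not dominated — it holds its own against D at P (5>2).
D is weakly dominated by U (P: 5>2, Q: 3=3).

D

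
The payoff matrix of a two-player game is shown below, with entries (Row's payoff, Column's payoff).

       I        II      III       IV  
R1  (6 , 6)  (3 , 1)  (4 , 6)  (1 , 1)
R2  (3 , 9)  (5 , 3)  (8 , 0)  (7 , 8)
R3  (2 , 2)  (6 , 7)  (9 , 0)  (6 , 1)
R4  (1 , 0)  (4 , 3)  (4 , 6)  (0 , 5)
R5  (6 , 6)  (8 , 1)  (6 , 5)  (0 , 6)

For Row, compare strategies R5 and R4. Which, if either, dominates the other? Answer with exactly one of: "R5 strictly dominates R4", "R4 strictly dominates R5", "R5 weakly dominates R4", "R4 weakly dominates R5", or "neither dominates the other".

R5 weakly dominates R4

R5's payoffs vs R4's, by Column's action — I: 6>1, II: 8>4, III: 6>4, IV: 0=0.
R5 is at least as good everywhere and strictly better somewhere (tied only at IV), so R5 weakly but not strictly dominates R4.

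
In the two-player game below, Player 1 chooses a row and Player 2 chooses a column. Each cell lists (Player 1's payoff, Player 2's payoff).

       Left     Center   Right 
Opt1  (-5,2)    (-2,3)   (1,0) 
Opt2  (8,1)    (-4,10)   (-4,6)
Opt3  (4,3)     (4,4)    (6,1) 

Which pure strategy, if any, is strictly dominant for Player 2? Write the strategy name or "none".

Center

Center vs Left: Opt1: 3>2, Opt2: 10>1, Opt3: 4>3.
Center vs Right: Opt1: 3>0, Opt2: 10>6, Opt3: 4>1.
Center strictly beats every other strategy against every opponent action, so it is strictly dominant.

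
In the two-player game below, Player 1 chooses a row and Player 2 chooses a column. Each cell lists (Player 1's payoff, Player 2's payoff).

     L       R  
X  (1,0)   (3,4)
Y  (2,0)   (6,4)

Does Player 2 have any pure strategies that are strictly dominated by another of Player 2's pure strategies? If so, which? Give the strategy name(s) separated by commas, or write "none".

R strictly dominates L — X: 4>0, Y: 4>0.
R is not dominated — it holds its own against L at X (4>0).

L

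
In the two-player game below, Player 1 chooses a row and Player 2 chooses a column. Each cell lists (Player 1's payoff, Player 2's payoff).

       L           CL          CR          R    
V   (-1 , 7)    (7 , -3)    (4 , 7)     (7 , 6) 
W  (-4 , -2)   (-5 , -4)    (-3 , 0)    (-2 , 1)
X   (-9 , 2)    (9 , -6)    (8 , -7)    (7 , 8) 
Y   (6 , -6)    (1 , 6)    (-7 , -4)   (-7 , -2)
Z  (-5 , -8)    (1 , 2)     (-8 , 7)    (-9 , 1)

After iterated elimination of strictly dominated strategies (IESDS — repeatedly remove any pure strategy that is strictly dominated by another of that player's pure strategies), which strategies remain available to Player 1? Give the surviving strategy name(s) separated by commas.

V, X, Y

For Player 1, V strictly dominates W on the remaining columns (L: -1>-4, CL: 7>-5, CR: 4>-3, R: 7>-2); eliminate W.
Row Z is eliminated: V beats it against every remaining column (L: -1>-5, CL: 7>1, CR: 4>-8, R: 7>-9).
Among the remaining strategies, none is strictly dominated by another pure strategy of the same player, so the elimination stops.
Surviving strategies — Player 1: {V, X, Y}; Player 2: {L, CL, CR, R}.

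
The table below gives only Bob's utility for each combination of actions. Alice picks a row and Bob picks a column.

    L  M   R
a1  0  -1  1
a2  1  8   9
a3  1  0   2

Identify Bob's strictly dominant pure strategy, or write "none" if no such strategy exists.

R

R vs L: a1: 1>0, a2: 9>1, a3: 2>1.
R vs M: a1: 1>-1, a2: 9>8, a3: 2>0.
R strictly beats every other strategy against every opponent action, so it is strictly dominant.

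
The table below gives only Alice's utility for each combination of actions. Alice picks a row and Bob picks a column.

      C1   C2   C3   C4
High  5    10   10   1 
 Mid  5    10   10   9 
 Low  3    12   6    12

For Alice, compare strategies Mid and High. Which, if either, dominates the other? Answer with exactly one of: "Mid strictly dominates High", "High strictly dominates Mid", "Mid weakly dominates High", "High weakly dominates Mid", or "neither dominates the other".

Mid weakly dominates High

Compare Mid to High across each choice by Bob: C1: 5=5, C2: 10=10, C3: 10=10, C4: 9>1.
Mid is at least as good everywhere and strictly better somewhere (tied only at C1, C2, C3), so Mid weakly but not strictly dominates High.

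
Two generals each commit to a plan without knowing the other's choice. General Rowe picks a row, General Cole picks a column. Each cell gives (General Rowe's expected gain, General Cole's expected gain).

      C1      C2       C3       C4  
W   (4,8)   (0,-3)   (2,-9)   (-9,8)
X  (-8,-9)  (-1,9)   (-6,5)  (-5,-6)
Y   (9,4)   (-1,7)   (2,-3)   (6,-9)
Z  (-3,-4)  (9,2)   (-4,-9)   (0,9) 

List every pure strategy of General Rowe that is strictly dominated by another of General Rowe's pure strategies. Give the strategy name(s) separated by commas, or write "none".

Nothing dominates W: X at C1 (4>-8); Y at C2 (0>-1); Z at C1 (4>-3).
Z strictly dominates X — C1: -3>-8, C2: 9>-1, C3: -4>-6, C4: 0>-5.
Nothing dominates Y: W at C1 (9>4); X at C1 (9>-8); Z at C1 (9>-3).
Z: no other strategy beats it everywhere (W at C2 (9>0); X at C1 (-3>-8); Y at C2 (9>-1)).

X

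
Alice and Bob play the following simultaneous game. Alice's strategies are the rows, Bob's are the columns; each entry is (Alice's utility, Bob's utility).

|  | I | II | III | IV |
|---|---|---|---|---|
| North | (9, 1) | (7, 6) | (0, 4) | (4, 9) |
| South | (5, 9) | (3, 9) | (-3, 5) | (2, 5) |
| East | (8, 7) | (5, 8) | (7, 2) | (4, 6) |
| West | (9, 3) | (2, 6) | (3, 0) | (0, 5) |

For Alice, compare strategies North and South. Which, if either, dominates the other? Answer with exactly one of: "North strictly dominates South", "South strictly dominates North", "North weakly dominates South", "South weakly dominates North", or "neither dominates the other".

North strictly dominates South

Compare North to South across each choice by Bob: I: 9>5, II: 7>3, III: 0>-3, IV: 4>2.
North gives a strictly higher payoff against each choice by Bob, so North strictly dominates South.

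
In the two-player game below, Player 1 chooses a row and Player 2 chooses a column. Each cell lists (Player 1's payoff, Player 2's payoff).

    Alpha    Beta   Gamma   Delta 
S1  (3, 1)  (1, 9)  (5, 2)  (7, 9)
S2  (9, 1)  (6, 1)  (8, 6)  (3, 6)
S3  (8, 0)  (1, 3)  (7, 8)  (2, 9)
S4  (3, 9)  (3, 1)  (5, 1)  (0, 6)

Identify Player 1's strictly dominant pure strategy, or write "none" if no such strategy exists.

S1 fails to dominate S2 at Alpha (3<9).
S2 fails to dominate S1 at Delta (3<7).
S3 fails to dominate S1 at Beta (1=1).
S4 fails to dominate S1 at Alpha (3=3).
No single strategy dominates all the others.

none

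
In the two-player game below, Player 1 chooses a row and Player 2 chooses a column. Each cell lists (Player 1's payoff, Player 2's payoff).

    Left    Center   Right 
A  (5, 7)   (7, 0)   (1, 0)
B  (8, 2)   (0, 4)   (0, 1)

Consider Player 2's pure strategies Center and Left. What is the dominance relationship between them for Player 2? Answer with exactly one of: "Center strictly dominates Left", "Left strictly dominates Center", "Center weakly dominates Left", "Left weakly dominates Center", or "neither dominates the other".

neither dominates the other

Center's payoffs vs Left's, by Player 1's action — A: 0<7, B: 4>2.
Center does better at B but worse at A; neither strategy dominates the other.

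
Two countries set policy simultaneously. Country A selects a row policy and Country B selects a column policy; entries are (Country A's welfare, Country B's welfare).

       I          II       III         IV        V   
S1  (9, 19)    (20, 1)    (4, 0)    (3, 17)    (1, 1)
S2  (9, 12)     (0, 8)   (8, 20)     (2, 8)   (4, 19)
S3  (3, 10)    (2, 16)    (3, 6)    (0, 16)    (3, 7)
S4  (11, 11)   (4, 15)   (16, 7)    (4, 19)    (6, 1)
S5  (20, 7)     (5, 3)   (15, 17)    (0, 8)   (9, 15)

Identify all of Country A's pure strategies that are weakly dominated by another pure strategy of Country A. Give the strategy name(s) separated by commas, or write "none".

S2, S3

Nothing dominates S1: S2 at II (20>0); S3 at I (9>3); S4 at II (20>4); S5 at II (20>5).
S4 weakly dominates S2 — I: 11>9, II: 4>0, III: 16>8, IV: 4>2, V: 6>4.
S3: dominated, since S4 does at least as well everywhere (I: 11>3, II: 4>2, III: 16>3, IV: 4>0, V: 6>3).
S4: no other strategy beats it everywhere (S1 at I (11>9); S2 at I (11>9); S3 at I (11>3); S5 at III (16>15)).
S5 is not dominated — it holds its own against S1 at I (20>9); S2 at I (20>9); S3 at I (20>3); S4 at I (20>11).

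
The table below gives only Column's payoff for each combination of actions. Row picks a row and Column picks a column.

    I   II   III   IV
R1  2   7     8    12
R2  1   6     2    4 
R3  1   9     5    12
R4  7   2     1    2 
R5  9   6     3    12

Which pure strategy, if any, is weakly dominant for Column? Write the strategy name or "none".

I fails to dominate II at R1 (2<7).
II fails to dominate I at R4 (2<7).
III fails to dominate I at R4 (1<7).
IV fails to dominate I at R4 (2<7).
No single strategy dominates all the others.

none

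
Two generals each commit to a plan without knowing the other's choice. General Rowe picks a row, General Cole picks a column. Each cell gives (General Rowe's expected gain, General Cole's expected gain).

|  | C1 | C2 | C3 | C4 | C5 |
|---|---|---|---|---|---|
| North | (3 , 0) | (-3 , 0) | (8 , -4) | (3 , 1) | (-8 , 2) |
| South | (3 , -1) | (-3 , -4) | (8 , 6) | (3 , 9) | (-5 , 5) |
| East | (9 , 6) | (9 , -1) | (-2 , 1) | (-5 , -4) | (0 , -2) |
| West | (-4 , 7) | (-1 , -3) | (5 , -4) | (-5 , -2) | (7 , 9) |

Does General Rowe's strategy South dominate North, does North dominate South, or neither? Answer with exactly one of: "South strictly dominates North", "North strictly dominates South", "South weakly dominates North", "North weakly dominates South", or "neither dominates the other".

Compare South to North across each choice by General Cole: C1: 3=3, C2: -3=-3, C3: 8=8, C4: 3=3, C5: -5>-8.
South is at least as good everywhere and strictly better somewhere (tied only at C1, C2, C3, C4), so South weakly but not strictly dominates North.

South weakly dominates North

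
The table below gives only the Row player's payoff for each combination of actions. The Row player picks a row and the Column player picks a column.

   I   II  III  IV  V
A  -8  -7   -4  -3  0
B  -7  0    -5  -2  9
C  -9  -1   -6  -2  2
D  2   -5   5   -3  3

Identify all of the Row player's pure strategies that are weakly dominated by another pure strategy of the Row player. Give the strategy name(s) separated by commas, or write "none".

A, C

A is weakly dominated by D (I: 2>-8, II: -5>-7, III: 5>-4, IV: -3=-3, V: 3>0).
B: no other strategy beats it everywhere (A at I (-7>-8); C at I (-7>-9); D at II (0>-5)).
C is weakly dominated by B (I: -7>-9, II: 0>-1, III: -5>-6, IV: -2=-2, V: 9>2).
D is not dominated — it holds its own against A at I (2>-8); B at I (2>-7); C at I (2>-9).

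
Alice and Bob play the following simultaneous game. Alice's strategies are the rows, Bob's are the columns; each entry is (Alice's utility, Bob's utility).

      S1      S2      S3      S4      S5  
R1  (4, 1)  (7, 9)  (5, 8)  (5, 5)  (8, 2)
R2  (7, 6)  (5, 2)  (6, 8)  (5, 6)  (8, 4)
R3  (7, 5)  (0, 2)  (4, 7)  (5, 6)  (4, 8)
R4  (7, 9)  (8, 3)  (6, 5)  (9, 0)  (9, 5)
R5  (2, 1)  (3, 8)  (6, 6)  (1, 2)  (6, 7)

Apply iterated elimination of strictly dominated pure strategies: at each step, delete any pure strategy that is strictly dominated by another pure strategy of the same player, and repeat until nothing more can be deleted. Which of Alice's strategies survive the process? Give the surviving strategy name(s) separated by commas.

R2, R3, R4, R5

Row R1 is eliminated: R4 beats it against every remaining column (S1: 7>4, S2: 8>7, S3: 6>5, S4: 9>5, S5: 9>8).
For Bob, S3 strictly dominates S4 on the remaining rows (R2: 8>6, R3: 7>6, R4: 5>0, R5: 6>2); eliminate S4.
Among the remaining strategies, none is strictly dominated by another pure strategy of the same player, so the elimination stops.
Surviving strategies — Alice: {R2, R3, R4, R5}; Bob: {S1, S2, S3, S5}.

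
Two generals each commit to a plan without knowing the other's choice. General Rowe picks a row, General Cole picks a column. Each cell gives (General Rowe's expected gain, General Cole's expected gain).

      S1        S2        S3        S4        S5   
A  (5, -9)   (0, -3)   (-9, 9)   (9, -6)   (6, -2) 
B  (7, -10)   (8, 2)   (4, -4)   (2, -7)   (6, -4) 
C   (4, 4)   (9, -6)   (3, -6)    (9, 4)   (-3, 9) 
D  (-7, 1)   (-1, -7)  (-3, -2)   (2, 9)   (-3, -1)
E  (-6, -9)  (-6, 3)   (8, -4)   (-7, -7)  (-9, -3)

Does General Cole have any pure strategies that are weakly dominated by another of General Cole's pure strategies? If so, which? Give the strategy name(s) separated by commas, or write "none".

S1

S1: dominated, since S4 does at least as well everywhere (A: -6>-9, B: -7>-10, C: 4=4, D: 9>1, E: -7>-9).
Nothing dominates S2: S1 at A (-3>-9); S3 at B (2>-4); S4 at A (-3>-6); S5 at B (2>-4).
S3 is not dominated — it holds its own against S1 at A (9>-9); S2 at A (9>-3); S4 at A (9>-6); S5 at A (9>-2).
S4 is not dominated — it holds its own against S1 at A (-6>-9); S2 at C (4>-6); S3 at C (4>-6); S5 at D (9>-1).
S5: no other strategy beats it everywhere (S1 at A (-2>-9); S2 at A (-2>-3); S3 at C (9>-6); S4 at A (-2>-6)).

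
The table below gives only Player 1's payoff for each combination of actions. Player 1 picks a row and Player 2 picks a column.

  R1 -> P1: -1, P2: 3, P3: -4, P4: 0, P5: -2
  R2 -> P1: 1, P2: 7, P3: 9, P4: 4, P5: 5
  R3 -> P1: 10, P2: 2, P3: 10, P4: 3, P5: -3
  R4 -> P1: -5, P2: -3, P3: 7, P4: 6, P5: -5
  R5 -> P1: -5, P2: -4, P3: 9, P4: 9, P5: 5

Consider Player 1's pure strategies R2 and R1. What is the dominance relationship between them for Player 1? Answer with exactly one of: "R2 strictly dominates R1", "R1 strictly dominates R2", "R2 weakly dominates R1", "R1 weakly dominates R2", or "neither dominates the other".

R2 strictly dominates R1

R2's payoffs vs R1's, by Player 2's action — P1: 1>-1, P2: 7>3, P3: 9>-4, P4: 4>0, P5: 5>-2.
R2 gives a strictly higher payoff against every action of Player 2, so R2 strictly dominates R1.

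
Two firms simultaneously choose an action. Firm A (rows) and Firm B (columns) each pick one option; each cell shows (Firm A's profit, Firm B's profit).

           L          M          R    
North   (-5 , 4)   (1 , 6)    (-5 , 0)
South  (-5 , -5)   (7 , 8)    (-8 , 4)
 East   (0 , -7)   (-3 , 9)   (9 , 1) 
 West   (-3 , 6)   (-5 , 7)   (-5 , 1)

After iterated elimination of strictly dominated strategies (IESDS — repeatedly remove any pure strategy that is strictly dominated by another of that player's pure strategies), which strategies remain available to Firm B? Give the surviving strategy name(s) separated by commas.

M

Row West is eliminated: East beats it against every remaining column (L: 0>-3, M: -3>-5, R: 9>-5).
For Firm B, M strictly dominates L on the remaining rows (North: 6>4, South: 8>-5, East: 9>-7); eliminate L.
For Firm B, M strictly dominates R on the remaining rows (North: 6>0, South: 8>4, East: 9>1); eliminate R.
Row North is eliminated: South beats it against every remaining column (M: 7>1).
Row East is eliminated: South beats it against every remaining column (M: 7>-3).
Among the remaining strategies, none is strictly dominated by another pure strategy of the same player, so the elimination stops.
Surviving strategies — Firm A: {South}; Firm B: {M}.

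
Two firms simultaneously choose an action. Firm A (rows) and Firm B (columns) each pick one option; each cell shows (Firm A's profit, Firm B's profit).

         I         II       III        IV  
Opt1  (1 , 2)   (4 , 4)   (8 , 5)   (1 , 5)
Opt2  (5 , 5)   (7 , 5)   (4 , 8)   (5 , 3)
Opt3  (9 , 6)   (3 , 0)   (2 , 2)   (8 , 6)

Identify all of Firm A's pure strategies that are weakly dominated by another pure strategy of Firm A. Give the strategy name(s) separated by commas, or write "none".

Nothing dominates Opt1: Opt2 at III (8>4); Opt3 at II (4>3).
Opt2 is not dominated — it holds its own against Opt1 at I (5>1); Opt3 at II (7>3).
Nothing dominates Opt3: Opt1 at I (9>1); Opt2 at I (9>5).

none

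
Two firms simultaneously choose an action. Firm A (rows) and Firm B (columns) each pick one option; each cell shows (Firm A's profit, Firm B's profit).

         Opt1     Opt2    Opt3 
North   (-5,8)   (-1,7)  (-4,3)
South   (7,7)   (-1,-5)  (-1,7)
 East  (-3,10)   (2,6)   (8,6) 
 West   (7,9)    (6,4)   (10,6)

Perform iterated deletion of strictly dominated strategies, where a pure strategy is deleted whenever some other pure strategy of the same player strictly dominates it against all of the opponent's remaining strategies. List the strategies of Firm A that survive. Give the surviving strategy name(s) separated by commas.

For Firm A, East strictly dominates North on the remaining columns (Opt1: -3>-5, Opt2: 2>-1, Opt3: 8>-4); eliminate North.
Row East is eliminated: West beats it against every remaining column (Opt1: 7>-3, Opt2: 6>2, Opt3: 10>8).
For Firm B, Opt1 strictly dominates Opt2 on the remaining rows (South: 7>-5, West: 9>4); eliminate Opt2.
Among the remaining strategies, none is strictly dominated by another pure strategy of the same player, so the elimination stops.
Surviving strategies — Firm A: {South, West}; Firm B: {Opt1, Opt3}.

South, West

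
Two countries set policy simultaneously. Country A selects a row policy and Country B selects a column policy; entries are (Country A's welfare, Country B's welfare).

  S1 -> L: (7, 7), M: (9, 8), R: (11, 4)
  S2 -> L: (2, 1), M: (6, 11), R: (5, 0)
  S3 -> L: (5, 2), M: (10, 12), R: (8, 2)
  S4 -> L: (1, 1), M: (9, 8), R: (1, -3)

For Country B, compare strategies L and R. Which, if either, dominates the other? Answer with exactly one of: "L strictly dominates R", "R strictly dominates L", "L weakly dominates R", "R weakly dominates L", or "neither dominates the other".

L weakly dominates R

L's payoffs vs R's, by Country A's action — S1: 7>4, S2: 1>0, S3: 2=2, S4: 1>-3.
L is at least as good everywhere and strictly better somewhere (tied only at S3), so L weakly but not strictly dominates R.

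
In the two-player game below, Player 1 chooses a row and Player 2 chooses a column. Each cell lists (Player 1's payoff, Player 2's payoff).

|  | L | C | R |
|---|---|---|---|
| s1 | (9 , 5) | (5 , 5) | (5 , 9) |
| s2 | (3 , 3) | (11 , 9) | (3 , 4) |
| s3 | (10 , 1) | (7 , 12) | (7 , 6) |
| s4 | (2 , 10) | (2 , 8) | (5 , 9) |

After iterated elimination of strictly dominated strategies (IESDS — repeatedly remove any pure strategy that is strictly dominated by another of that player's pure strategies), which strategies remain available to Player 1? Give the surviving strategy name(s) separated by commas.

Player 1's strategy s1 is strictly dominated by s3 (L: 10>9, C: 7>5, R: 7>5) and is removed.
Player 1's strategy s4 is strictly dominated by s3 (L: 10>2, C: 7>2, R: 7>5) and is removed.
Player 2's strategy L is strictly dominated by C (s2: 9>3, s3: 12>1) and is removed.
Player 2's strategy R is strictly dominated by C (s2: 9>4, s3: 12>6) and is removed.
Player 1's strategy s3 is strictly dominated by s2 (C: 11>7) and is removed.
Among the remaining strategies, none is strictly dominated by another pure strategy of the same player, so the elimination stops.
Surviving strategies — Player 1: {s2}; Player 2: {C}.

s2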